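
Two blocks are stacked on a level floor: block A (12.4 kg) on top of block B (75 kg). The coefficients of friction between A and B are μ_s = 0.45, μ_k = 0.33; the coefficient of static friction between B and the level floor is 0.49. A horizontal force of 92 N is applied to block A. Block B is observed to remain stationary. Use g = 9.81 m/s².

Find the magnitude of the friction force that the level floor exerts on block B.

f ≈ 40.1 N

Normal force at the A–B interface: N₁ = m_A g = 121.6 N.
So the A–B interface can sustain at most μ_s N₁ = 54.74 N of static friction.
Since P = 92 N > 54.74 N, A slides on B; the A–B friction is kinetic: f₁ = μ_k N₁ = 0.33×121.6 = 40.1 N.
By Newton's third law B feels 40.1 N forward from A. With B stationary, the floor's static friction on B balances it: f₂ = 40.1 N (well within μ_s(m_A+m_B)g = 420.1 N).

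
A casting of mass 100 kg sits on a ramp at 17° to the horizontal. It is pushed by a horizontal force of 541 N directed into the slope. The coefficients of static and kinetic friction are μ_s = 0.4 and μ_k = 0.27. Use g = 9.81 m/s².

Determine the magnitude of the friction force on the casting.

Resolve perpendicular to the incline: N = m g cos θ + P sin θ = 100×9.81×cos 17° + 541×sin 17° = 1096 N.
Parallel to the incline: P cos θ − m g sin θ = 517.4 − 286.8 = 230.5 N; the friction needed to balance this is 230.5 N acting down the slope.
The limit of static friction is μ_s N = 438.5 N.
|f_req| = 230.5 ≤ 438.5 N → the casting is in equilibrium; friction equals the required value.

f ≈ 231 N (down the incline)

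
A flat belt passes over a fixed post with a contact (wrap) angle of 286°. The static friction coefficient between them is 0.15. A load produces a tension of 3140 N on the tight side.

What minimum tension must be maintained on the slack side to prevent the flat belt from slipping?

T_min ≈ 1490 N

Capstan equation at impending slip: T_tight/T_slack = e^{μβ}.
β = 286° = 4.992 rad; e^{μβ} = e^{0.15×4.992} = 2.114.
T_slack = T_tight / e^{μβ} = 3140 / 2.114 = 1490 N.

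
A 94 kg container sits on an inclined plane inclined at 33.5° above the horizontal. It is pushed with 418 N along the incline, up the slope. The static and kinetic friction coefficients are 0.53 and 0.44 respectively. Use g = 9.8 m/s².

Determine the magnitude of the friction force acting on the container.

f ≈ 90.4 N (up the incline)

The normal reaction is N = m g cos θ = 768.2 N.
The friction needed for equilibrium is m g sin θ − P = 508.4 − 418 = 90.44 N, measured positive up-slope.
Static friction can supply at most μ_s N = 407.1 N.
Since |90.44| ≤ 407.1 N, no slip — friction simply equals what equilibrium demands.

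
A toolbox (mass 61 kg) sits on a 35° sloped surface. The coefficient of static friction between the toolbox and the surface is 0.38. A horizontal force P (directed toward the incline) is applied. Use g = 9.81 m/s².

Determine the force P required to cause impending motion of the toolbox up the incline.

At impending motion up the slope, friction acts down-slope at its limit: f = μ_s N.
Perpendicular to the incline: N = m g cos θ + P sin θ.
Along the incline: P cos θ = m g sin θ + μ_s N = m g sin θ + μ_s (m g cos θ + P sin θ).
Solving, P (cos θ − μ_s sin θ) = m g (sin θ + μ_s cos θ), so P = 61×9.81×(sin 35° + 0.38 cos 35°)/(cos 35° − 0.38 sin 35°) = 598×0.8849/0.6012 = 881 N.

P ≈ 881 N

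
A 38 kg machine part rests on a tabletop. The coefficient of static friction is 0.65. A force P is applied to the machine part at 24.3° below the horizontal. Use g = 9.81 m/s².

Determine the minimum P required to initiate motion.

N = m g + P sin α (the push presses the machine part into the tabletop).
At impending slip, P cos α = μ_s N = μ_s (m g + P sin α).
Solving: P (cos α − μ_s sin α) = μ_s m g → P = 0.65×373/(cos 24.3° − 0.65 sin 24.3°) = 242/0.6439 = 376 N.

P ≈ 376 N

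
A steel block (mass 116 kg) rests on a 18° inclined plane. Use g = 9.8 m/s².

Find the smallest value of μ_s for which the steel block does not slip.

At the slip threshold m g sin θ = μ_s m g cos θ, so μ_s,min = tan θ.
μ_s,min = tan 18° = 0.325.

μ_s,min ≈ 0.325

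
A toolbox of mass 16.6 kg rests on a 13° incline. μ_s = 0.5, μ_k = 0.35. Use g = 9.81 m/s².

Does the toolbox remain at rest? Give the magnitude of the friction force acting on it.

N = m g cos θ = 159 N.
Down-slope weight component: m g sin θ = 36.6 N.
μ_s N = 79.3 N.
36.6 ≤ 79.3 N, so it stays put; friction = 36.6 N.

f ≈ 36.6 N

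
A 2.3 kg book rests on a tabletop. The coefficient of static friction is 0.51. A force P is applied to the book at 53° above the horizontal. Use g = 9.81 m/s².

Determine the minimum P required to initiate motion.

N = m g − P sin α (the pull lifts the book).
At impending slip, P cos α = μ_s N = μ_s (m g − P sin α).
Solving: P (cos α + μ_s sin α) = μ_s m g → P = 0.51×22.6/(cos 53° + 0.51 sin 53°) = 11.5/1.009 = 11.4 N.

P ≈ 11.4 N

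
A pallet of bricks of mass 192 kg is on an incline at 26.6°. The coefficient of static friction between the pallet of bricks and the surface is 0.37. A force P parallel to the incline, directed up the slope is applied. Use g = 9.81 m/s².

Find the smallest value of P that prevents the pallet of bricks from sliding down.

P_min ≈ 220 N

The pallet of bricks tends to slide down (tan θ > μ_s), so at the point of impending slip friction acts up-slope at its limit: f = μ_s N.
P is parallel to the surface, so N = m g cos θ = 1680 N.
Along the incline: P + μ_s N = m g sin θ, so P = 843 − 0.37×1680 = 220 N.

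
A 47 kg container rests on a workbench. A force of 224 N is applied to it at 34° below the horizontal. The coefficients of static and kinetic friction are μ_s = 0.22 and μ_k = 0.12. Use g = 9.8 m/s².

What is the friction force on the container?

The vertical component of P adds to the normal force: N = m g + P sin α = 460.6 + 125.3 = 585.9 N.
Horizontally, friction must balance P cos α = 185.7 N.
μ_s N = 0.22 × 585.9 = 128.9 N.
The required friction exceeds μ_s N, so the container moves and f = μ_k N = 70.3 N.

f ≈ 70.3 N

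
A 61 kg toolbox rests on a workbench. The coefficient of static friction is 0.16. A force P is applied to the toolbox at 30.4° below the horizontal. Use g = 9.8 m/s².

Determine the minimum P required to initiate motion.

P ≈ 122 N

N = m g + P sin α (the push presses the toolbox into the workbench).
At impending slip, P cos α = μ_s N = μ_s (m g + P sin α).
Solving: P (cos α − μ_s sin α) = μ_s m g → P = 0.16×598/(cos 30.4° − 0.16 sin 30.4°) = 95.6/0.7815 = 122 N.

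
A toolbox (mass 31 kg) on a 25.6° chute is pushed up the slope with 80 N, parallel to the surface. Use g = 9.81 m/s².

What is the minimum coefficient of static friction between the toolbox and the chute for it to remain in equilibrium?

N = m g cos θ = 274.3 N.
Friction must make up the shortfall along the incline: f = m g sin θ − P = 131.4 − 80 = 51.4 N.
At the threshold f = μ_s N, so μ_s,min = 51.4/274.3 = 0.187.

μ_s,min ≈ 0.187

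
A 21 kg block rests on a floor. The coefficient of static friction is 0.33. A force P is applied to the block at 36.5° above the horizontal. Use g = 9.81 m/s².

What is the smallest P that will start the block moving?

P ≈ 68 N

N = m g − P sin α (the pull lifts the block).
At impending slip, P cos α = μ_s N = μ_s (m g − P sin α).
Solving: P (cos α + μ_s sin α) = μ_s m g → P = 0.33×206/(cos 36.5° + 0.33 sin 36.5°) = 68/1 = 68 N.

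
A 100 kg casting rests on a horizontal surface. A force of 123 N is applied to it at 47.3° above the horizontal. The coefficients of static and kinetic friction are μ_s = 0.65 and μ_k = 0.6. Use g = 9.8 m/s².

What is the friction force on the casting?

f ≈ 83.4 N

Vertical equilibrium gives N = m g − P sin α = 889.6 N.
Horizontally, friction must balance P cos α = 83.41 N.
μ_s N = 0.65 × 889.6 = 578.2 N.
83.41 ≤ 578.2 N → static; friction equals the required 83.4 N.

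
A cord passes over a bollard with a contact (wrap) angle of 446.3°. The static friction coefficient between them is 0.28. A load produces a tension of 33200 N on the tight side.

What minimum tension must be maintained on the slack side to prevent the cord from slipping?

T_min ≈ 3750 N

Capstan equation at impending slip: T_tight/T_slack = e^{μβ}.
β = 446.3° = 7.789 rad; e^{μβ} = e^{0.28×7.789} = 8.855.
T_slack = T_tight / e^{μβ} = 33200 / 8.855 = 3750 N.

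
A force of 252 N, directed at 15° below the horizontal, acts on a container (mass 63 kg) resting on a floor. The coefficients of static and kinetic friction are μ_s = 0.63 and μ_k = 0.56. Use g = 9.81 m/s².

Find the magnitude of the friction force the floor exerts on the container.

f ≈ 243 N

The vertical component of P adds to the normal force: N = m g + P sin α = 618 + 65.22 = 683.3 N.
The horizontal driving force is P cos α = 243.4 N, so equilibrium needs friction f = 243.4 N.
The static-friction limit is μ_s N = 430.4 N.
Since 243.4 N does not exceed the limit, the container stays at rest and f = 243 N.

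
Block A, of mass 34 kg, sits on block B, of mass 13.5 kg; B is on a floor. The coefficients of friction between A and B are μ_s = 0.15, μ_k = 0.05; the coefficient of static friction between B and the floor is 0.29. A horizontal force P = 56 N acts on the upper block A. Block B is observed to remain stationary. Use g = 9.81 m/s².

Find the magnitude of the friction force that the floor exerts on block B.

f ≈ 16.7 N

Normal force at the A–B interface: N₁ = m_A g = 333.5 N.
So the A–B interface can sustain at most μ_s N₁ = 50.03 N of static friction.
Since P = 56 N > 50.03 N, A slides on B; the A–B friction is kinetic: f₁ = μ_k N₁ = 0.05×333.5 = 16.7 N.
By Newton's third law B feels 16.7 N forward from A. With B stationary, the floor's static friction on B balances it: f₂ = 16.7 N (well within μ_s(m_A+m_B)g = 135.1 N).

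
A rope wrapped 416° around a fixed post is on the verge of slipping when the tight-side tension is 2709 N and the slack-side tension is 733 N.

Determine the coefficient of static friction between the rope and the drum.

μ ≈ 0.18

T₂/T₁ = e^{μβ} → μ = ln(T₂/T₁)/β.
β = 416° = 7.261 rad.
μ = ln(2709/733)/7.261 = ln(3.696)/7.261 = 0.18.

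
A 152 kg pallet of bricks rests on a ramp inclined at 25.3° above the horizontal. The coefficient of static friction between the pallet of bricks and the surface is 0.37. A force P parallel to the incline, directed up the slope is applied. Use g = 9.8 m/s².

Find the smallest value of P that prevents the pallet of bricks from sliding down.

The pallet of bricks tends to slide down (tan θ > μ_s), so at the point of impending slip friction acts up-slope at its limit: f = μ_s N.
P is parallel to the surface, so N = m g cos θ = 1350 N.
Along the incline: P + μ_s N = m g sin θ, so P = 637 − 0.37×1350 = 138 N.

P_min ≈ 138 N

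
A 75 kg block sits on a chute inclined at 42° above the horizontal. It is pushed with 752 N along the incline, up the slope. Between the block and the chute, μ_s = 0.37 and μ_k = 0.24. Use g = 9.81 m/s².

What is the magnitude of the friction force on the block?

f ≈ 131 N (down the incline)

Perpendicular to the surface, N = m g cos θ = 75·9.81·cos 42° = 546.8 N.
For equilibrium along the incline the friction force must supply f = m g sin θ − P = 492.3 − 752 = -259.7 N (positive meaning up-slope).
The static-friction ceiling is μ_s N = 0.37 × 546.8 = 202.3 N.
Since |-259.7| > 202.3 N, static friction cannot hold it; the block slides up the incline and kinetic friction applies: f = μ_k N = 0.24 × 546.8 = 131 N.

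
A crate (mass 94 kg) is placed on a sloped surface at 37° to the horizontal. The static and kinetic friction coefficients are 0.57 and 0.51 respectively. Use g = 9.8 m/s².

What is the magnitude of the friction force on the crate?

f ≈ 375 N (up the incline)

The normal reaction is N = m g cos θ = 735.7 N.
Along the slope the weight component is m g sin θ = 554.4 N; friction must supply exactly this, acting up-slope.
Maximum static friction available: μ_s N = 0.57 × 735.7 = 419.4 N.
Since |554.4| > 419.4 N, static friction cannot hold it; the crate slides down the incline and kinetic friction applies: f = μ_k N = 0.51 × 735.7 = 375 N.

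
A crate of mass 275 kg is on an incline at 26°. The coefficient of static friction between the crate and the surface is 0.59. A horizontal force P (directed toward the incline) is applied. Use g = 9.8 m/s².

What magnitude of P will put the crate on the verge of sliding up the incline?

P ≈ 4080 N

At impending motion up the slope, friction acts down-slope at its limit: f = μ_s N.
Perpendicular to the incline: N = m g cos θ + P sin θ.
Along the incline: P cos θ = m g sin θ + μ_s N = m g sin θ + μ_s (m g cos θ + P sin θ).
Solving, P (cos θ − μ_s sin θ) = m g (sin θ + μ_s cos θ), so P = 275×9.8×(sin 26° + 0.59 cos 26°)/(cos 26° − 0.59 sin 26°) = 2700×0.9687/0.6402 = 4080 N.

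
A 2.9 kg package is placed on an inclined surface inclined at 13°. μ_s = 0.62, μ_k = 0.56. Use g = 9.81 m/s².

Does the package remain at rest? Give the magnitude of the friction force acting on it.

N = m g cos θ = 27.7 N.
Down-slope weight component: m g sin θ = 6.4 N.
μ_s N = 17.2 N.
6.4 ≤ 17.2 N, so it stays put; friction = 6.4 N.

f ≈ 6.4 N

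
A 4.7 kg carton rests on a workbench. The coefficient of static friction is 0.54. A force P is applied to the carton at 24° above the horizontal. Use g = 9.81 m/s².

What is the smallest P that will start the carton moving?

P ≈ 22 N

N = m g − P sin α (the pull lifts the carton).
At impending slip, P cos α = μ_s N = μ_s (m g − P sin α).
Solving: P (cos α + μ_s sin α) = μ_s m g → P = 0.54×46.1/(cos 24° + 0.54 sin 24°) = 24.9/1.133 = 22 N.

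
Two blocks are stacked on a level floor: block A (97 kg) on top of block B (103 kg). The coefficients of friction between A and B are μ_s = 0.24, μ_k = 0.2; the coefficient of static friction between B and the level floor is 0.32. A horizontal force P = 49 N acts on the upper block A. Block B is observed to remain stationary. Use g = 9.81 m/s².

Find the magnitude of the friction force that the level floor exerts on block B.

The normal force B exerts on A is simply A's weight, N₁ = 951.6 N.
So the A–B interface can sustain at most μ_s N₁ = 228.4 N of static friction.
Since P = 49 N ≤ 228.4 N, A does not slip on B; friction on A equals P = 49 N.
B experiences an equal 49 N forward from A (third law). B is in equilibrium, so the floor supplies f₂ = 49 N of static friction (limit μ_s(m_A+m_B)g = 627.8 N, not exceeded).

f ≈ 49 N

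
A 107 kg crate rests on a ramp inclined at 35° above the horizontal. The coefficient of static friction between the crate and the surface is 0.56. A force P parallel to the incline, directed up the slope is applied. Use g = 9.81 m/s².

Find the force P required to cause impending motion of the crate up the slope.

P ≈ 1080 N

At impending motion up the slope, friction acts down-slope at its limit: f = μ_s N.
P is parallel to the surface, so N = m g cos θ = 860 N.
Along the incline: P = m g sin θ + μ_s N = 602 + 0.56×860 = 1080 N.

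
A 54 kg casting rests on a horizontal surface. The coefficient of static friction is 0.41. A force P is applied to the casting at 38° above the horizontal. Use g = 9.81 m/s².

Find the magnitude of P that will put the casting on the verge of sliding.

P ≈ 209 N

N = m g − P sin α (the pull lifts the casting).
At impending slip, P cos α = μ_s N = μ_s (m g − P sin α).
Solving: P (cos α + μ_s sin α) = μ_s m g → P = 0.41×530/(cos 38° + 0.41 sin 38°) = 217/1.04 = 209 N.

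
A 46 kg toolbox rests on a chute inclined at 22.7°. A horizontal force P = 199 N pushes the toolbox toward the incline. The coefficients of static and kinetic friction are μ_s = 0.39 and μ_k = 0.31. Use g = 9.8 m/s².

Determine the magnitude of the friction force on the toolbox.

f ≈ 9.62 N (down the incline)

The horizontal push has a component P sin θ into the surface, so N = m g cos θ + P sin θ = 415.9 + 76.8 = 492.7 N.
Parallel to the incline: P cos θ − m g sin θ = 183.6 − 174 = 9.619 N; the friction needed to balance this is 9.619 N acting down the slope.
The limit of static friction is μ_s N = 192.1 N.
|f_req| = 9.619 ≤ 192.1 N → the toolbox is in equilibrium; friction equals the required value.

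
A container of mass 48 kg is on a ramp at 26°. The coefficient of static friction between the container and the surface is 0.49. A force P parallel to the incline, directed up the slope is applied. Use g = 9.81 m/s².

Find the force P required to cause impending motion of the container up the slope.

At impending motion up the slope, friction acts down-slope at its limit: f = μ_s N.
P is parallel to the surface, so N = m g cos θ = 423 N.
Along the incline: P = m g sin θ + μ_s N = 206 + 0.49×423 = 414 N.

P ≈ 414 N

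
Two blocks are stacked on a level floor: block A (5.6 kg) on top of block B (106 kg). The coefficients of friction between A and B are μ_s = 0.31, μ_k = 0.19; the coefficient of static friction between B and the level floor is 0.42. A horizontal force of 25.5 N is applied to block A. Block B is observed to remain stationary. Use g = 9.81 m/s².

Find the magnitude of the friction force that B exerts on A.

The normal force B exerts on A is simply A's weight, N₁ = 54.94 N.
Maximum static friction on A from B: μ_s N₁ = 0.31×54.94 = 17.03 N.
Since P = 25.5 N > 17.03 N, A slides on B; the A–B friction is kinetic: f₁ = μ_k N₁ = 0.19×54.94 = 10.4 N.
B experiences an equal 10.4 N forward from A (third law). B is in equilibrium, so the floor supplies f₂ = 10.4 N of static friction (limit μ_s(m_A+m_B)g = 459.8 N, not exceeded).

f ≈ 10.4 N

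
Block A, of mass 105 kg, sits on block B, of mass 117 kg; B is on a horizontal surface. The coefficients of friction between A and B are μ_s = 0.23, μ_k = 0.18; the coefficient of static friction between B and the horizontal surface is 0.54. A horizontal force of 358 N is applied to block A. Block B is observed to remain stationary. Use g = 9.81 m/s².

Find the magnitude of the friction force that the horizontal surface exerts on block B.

The normal force B exerts on A is simply A's weight, N₁ = 1030 N.
So the A–B interface can sustain at most μ_s N₁ = 236.9 N of static friction.
P = 358 N exceeds that limit, so A slips over B and the interface friction becomes kinetic: f₁ = μ_k N₁ = 0.18×1030 = 185 N.
By Newton's third law B feels 185 N forward from A. With B stationary, the floor's static friction on B balances it: f₂ = 185 N (well within μ_s(m_A+m_B)g = 1176 N).

f ≈ 185 N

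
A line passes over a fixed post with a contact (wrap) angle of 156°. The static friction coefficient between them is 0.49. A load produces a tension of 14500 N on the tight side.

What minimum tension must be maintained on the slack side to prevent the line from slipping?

T_min ≈ 3820 N

Capstan equation at impending slip: T_tight/T_slack = e^{μβ}.
β = 156° = 2.723 rad; e^{μβ} = e^{0.49×2.723} = 3.797.
T_slack = T_tight / e^{μβ} = 14500 / 3.797 = 3820 N.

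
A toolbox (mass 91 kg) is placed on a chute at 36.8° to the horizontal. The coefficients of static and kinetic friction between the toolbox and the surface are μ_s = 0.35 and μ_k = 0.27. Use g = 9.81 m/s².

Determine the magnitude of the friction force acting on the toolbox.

f ≈ 193 N (up the incline)

Normal force: N = m g cos θ = 91 × 9.81 × cos 36.8° = 714.8 N.
For equilibrium along the incline, friction must balance the weight component: f = m g sin θ = 534.8 N up the slope.
Maximum static friction available: μ_s N = 0.35 × 714.8 = 250.2 N.
Since |534.8| > 250.2 N, static friction cannot hold it; the toolbox slides down the incline and kinetic friction applies: f = μ_k N = 0.27 × 714.8 = 193 N.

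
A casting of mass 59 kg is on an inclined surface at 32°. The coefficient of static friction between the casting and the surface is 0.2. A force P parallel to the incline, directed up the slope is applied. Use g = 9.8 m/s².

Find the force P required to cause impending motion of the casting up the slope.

P ≈ 404 N

At impending motion up the slope, friction acts down-slope at its limit: f = μ_s N.
P is parallel to the surface, so N = m g cos θ = 490 N.
Along the incline: P = m g sin θ + μ_s N = 306 + 0.2×490 = 404 N.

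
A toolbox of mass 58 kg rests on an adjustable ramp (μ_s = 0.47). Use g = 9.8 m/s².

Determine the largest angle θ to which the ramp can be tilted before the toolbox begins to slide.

At the slip threshold, m g sin θ = μ_s · m g cos θ, so tan θ = μ_s.
θ_max = arctan(0.47) = 25.2°.

θ_max ≈ 25.2°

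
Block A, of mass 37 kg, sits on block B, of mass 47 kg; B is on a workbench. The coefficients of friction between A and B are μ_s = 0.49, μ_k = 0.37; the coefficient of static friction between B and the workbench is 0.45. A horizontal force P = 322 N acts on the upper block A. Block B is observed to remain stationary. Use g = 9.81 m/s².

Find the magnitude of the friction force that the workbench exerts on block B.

f ≈ 134 N

The normal force B exerts on A is simply A's weight, N₁ = 363 N.
So the A–B interface can sustain at most μ_s N₁ = 177.9 N of static friction.
P = 322 N exceeds that limit, so A slips over B and the interface friction becomes kinetic: f₁ = μ_k N₁ = 0.37×363 = 134 N.
By Newton's third law B feels 134 N forward from A. With B stationary, the floor's static friction on B balances it: f₂ = 134 N (well within μ_s(m_A+m_B)g = 370.8 N).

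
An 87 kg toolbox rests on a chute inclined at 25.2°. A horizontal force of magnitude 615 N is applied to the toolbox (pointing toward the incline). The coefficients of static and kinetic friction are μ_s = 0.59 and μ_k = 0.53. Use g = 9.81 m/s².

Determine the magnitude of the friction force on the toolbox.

f ≈ 193 N (down the incline)

Normal direction: N = m g cos θ + P sin θ = 1034 N.
Along the incline, the net driving force (taking up-slope positive) is P cos θ − m g sin θ = 556.5 − 363.4 = 193.1 N, so equilibrium requires friction f = -193.1 N (down-slope).
The limit of static friction is μ_s N = 610.1 N.
|f_req| = 193.1 ≤ 610.1 N → the toolbox is in equilibrium; friction equals the required value.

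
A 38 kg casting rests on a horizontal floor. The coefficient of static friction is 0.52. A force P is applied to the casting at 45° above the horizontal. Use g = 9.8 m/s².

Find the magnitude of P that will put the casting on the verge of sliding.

P ≈ 180 N

N = m g − P sin α (the pull lifts the casting).
At impending slip, P cos α = μ_s N = μ_s (m g − P sin α).
Solving: P (cos α + μ_s sin α) = μ_s m g → P = 0.52×372/(cos 45° + 0.52 sin 45°) = 194/1.075 = 180 N.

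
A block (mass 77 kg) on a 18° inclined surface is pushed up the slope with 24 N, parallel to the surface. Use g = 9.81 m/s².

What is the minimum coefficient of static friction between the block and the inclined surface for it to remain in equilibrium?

N = m g cos θ = 718.4 N.
Friction must make up the shortfall along the incline: f = m g sin θ − P = 233.4 − 24 = 209.4 N.
At the threshold f = μ_s N, so μ_s,min = 209.4/718.4 = 0.292.

μ_s,min ≈ 0.292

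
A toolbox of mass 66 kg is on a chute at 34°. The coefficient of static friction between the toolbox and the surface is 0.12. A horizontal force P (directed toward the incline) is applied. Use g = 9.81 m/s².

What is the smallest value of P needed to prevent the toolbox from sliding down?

The toolbox tends to slide down (tan θ > μ_s), so at the point of impending slip friction acts up-slope at its limit: f = μ_s N.
Perpendicular to the incline: N = m g cos θ + P sin θ.
Along the incline: P cos θ + μ_s N = m g sin θ, i.e. P cos θ + μ_s (m g cos θ + P sin θ) = m g sin θ.
Solving, P (cos θ + μ_s sin θ) = m g (sin θ − μ_s cos θ), so P = 647×0.4597/0.8961 = 332 N.

P_min ≈ 332 N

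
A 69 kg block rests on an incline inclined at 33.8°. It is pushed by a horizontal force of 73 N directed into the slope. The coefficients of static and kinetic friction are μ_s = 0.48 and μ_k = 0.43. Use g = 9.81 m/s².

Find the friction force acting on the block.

f ≈ 259 N (up the incline)

Resolve perpendicular to the incline: N = m g cos θ + P sin θ = 69×9.81×cos 33.8° + 73×sin 33.8° = 603.1 N.
Parallel to the incline: P cos θ − m g sin θ = 60.66 − 376.6 = -315.9 N; the friction needed to balance this is 315.9 N acting up the slope.
Maximum static friction: μ_s N = 0.48 × 603.1 = 289.5 N.
|f_req| = 315.9 > 289.5 N → the block slides down the incline; f = μ_k N = 0.43 × 603.1 = 259 N.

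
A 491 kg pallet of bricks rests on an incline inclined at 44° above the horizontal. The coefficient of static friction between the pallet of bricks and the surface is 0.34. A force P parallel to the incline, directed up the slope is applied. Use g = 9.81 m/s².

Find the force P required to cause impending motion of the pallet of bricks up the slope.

At impending motion up the slope, friction acts down-slope at its limit: f = μ_s N.
P is parallel to the surface, so N = m g cos θ = 3460 N.
Along the incline: P = m g sin θ + μ_s N = 3350 + 0.34×3460 = 4520 N.

P ≈ 4520 N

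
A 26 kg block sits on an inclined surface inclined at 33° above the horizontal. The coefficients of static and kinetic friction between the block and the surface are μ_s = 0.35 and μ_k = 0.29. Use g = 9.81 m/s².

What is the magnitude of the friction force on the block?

The normal reaction is N = m g cos θ = 213.9 N.
Along the slope the weight component is m g sin θ = 138.9 N; friction must supply exactly this, acting up-slope.
The static-friction ceiling is μ_s N = 0.35 × 213.9 = 74.87 N.
|138.9| exceeds 74.87 N, so the block slips down-slope; friction is kinetic, f = μ_k N = 0.29×213.9 = 62 N.

f ≈ 62 N (up the incline)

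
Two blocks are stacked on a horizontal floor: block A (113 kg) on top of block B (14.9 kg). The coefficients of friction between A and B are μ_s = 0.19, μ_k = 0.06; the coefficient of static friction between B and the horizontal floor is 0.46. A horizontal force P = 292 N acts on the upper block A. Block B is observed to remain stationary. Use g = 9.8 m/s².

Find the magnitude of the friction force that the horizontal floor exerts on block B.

The normal force B exerts on A is simply A's weight, N₁ = 1107 N.
Maximum static friction on A from B: μ_s N₁ = 0.19×1107 = 210.4 N.
P = 292 N exceeds that limit, so A slips over B and the interface friction becomes kinetic: f₁ = μ_k N₁ = 0.06×1107 = 66.4 N.
By Newton's third law B feels 66.4 N forward from A. With B stationary, the floor's static friction on B balances it: f₂ = 66.4 N (well within μ_s(m_A+m_B)g = 576.6 N).

f ≈ 66.4 N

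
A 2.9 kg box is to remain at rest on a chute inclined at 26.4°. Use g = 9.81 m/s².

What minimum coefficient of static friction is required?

μ_s,min ≈ 0.496

At the slip threshold m g sin θ = μ_s m g cos θ, so μ_s,min = tan θ.
μ_s,min = tan 26.4° = 0.496.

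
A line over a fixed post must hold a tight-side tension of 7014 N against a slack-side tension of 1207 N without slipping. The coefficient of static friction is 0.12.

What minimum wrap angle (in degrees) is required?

T₂/T₁ = e^{μβ} → β = ln(T₂/T₁)/μ.
β = ln(7014/1207)/0.12 = 1.76/0.12 = 14.66 rad.
In degrees: β = 14.66 × 180/π = 840°.

β_min ≈ 840°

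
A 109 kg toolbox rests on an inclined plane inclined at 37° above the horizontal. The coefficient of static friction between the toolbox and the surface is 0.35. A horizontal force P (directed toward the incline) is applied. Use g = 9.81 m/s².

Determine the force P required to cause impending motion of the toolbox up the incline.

At impending motion up the slope, friction acts down-slope at its limit: f = μ_s N.
Perpendicular to the incline: N = m g cos θ + P sin θ.
Along the incline: P cos θ = m g sin θ + μ_s N = m g sin θ + μ_s (m g cos θ + P sin θ).
Solving, P (cos θ − μ_s sin θ) = m g (sin θ + μ_s cos θ), so P = 109×9.81×(sin 37° + 0.35 cos 37°)/(cos 37° − 0.35 sin 37°) = 1070×0.8813/0.588 = 1600 N.

P ≈ 1600 N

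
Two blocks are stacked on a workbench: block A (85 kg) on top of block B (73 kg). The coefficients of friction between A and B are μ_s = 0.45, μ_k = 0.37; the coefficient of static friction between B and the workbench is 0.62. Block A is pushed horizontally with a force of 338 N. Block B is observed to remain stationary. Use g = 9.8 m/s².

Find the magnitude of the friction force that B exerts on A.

The normal force B exerts on A is simply A's weight, N₁ = 833 N.
Maximum static friction on A from B: μ_s N₁ = 0.45×833 = 374.9 N.
P = 338 N is within that limit, so A and B move together (both at rest); the A–B friction is simply f₁ = P = 338 N.
B experiences an equal 338 N forward from A (third law). B is in equilibrium, so the floor supplies f₂ = 338 N of static friction (limit μ_s(m_A+m_B)g = 960 N, not exceeded).

f ≈ 338 N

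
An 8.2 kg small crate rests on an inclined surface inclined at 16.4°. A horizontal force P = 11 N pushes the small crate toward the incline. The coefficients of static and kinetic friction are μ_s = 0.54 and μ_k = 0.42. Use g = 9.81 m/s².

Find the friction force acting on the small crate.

f ≈ 12.2 N (up the incline)

The horizontal push has a component P sin θ into the surface, so N = m g cos θ + P sin θ = 77.17 + 3.106 = 80.27 N.
Parallel to the incline: P cos θ − m g sin θ = 10.55 − 22.71 = -12.16 N; the friction needed to balance this is 12.16 N acting up the slope.
Maximum static friction: μ_s N = 0.54 × 80.27 = 43.35 N.
|f_req| = 12.16 ≤ 43.35 N → the small crate is in equilibrium; friction equals the required value.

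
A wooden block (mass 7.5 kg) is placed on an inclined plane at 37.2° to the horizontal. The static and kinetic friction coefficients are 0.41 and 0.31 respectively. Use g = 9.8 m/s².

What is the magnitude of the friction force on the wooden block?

f ≈ 18.1 N (up the incline)

Perpendicular to the surface, N = m g cos θ = 7.5·9.8·cos 37.2° = 58.54 N.
For equilibrium along the incline, friction must balance the weight component: f = m g sin θ = 44.44 N up the slope.
Static friction can supply at most μ_s N = 24 N.
Since |44.44| > 24 N, static friction cannot hold it; the wooden block slides down the incline and kinetic friction applies: f = μ_k N = 0.31 × 58.54 = 18.1 N.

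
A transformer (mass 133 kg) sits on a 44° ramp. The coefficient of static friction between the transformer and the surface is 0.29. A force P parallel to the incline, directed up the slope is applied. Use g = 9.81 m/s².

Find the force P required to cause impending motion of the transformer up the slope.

At impending motion up the slope, friction acts down-slope at its limit: f = μ_s N.
P is parallel to the surface, so N = m g cos θ = 939 N.
Along the incline: P = m g sin θ + μ_s N = 906 + 0.29×939 = 1180 N.

P ≈ 1180 N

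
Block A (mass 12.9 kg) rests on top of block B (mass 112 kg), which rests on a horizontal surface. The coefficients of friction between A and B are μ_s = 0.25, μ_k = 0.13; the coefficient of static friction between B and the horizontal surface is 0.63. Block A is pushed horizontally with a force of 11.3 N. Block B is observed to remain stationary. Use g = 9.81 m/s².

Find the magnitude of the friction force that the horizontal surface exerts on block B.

f ≈ 11.3 N

Normal force at the A–B interface: N₁ = m_A g = 126.5 N.
So the A–B interface can sustain at most μ_s N₁ = 31.64 N of static friction.
P = 11.3 N is within that limit, so A and B move together (both at rest); the A–B friction is simply f₁ = P = 11.3 N.
B experiences an equal 11.3 N forward from A (third law). B is in equilibrium, so the floor supplies f₂ = 11.3 N of static friction (limit μ_s(m_A+m_B)g = 771.9 N, not exceeded).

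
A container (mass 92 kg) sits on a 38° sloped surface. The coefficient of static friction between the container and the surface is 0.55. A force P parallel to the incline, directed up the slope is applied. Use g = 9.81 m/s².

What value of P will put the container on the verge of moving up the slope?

At impending motion up the slope, friction acts down-slope at its limit: f = μ_s N.
P is parallel to the surface, so N = m g cos θ = 711 N.
Along the incline: P = m g sin θ + μ_s N = 556 + 0.55×711 = 947 N.

P ≈ 947 N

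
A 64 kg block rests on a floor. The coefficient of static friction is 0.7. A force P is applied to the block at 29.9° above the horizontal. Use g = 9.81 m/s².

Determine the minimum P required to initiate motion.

P ≈ 361 N

N = m g − P sin α (the pull lifts the block).
At impending slip, P cos α = μ_s N = μ_s (m g − P sin α).
Solving: P (cos α + μ_s sin α) = μ_s m g → P = 0.7×628/(cos 29.9° + 0.7 sin 29.9°) = 439/1.216 = 361 N.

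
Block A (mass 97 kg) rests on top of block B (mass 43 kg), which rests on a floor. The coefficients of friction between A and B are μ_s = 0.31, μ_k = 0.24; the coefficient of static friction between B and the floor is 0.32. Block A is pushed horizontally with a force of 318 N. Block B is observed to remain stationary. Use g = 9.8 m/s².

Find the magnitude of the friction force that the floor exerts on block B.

f ≈ 228 N

Normal force at the A–B interface: N₁ = m_A g = 950.6 N.
Maximum static friction on A from B: μ_s N₁ = 0.31×950.6 = 294.7 N.
P = 318 N exceeds that limit, so A slips over B and the interface friction becomes kinetic: f₁ = μ_k N₁ = 0.24×950.6 = 228 N.
B experiences an equal 228 N forward from A (third law). B is in equilibrium, so the floor supplies f₂ = 228 N of static friction (limit μ_s(m_A+m_B)g = 439 N, not exceeded).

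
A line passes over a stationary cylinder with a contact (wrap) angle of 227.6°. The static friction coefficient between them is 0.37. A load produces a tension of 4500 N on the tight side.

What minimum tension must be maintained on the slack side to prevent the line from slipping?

Capstan equation at impending slip: T_tight/T_slack = e^{μβ}.
β = 227.6° = 3.972 rad; e^{μβ} = e^{0.37×3.972} = 4.348.
T_slack = T_tight / e^{μβ} = 4500 / 4.348 = 1030 N.

T_min ≈ 1030 N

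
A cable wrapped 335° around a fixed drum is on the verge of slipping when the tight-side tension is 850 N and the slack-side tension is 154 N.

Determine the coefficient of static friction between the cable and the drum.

T₂/T₁ = e^{μβ} → μ = ln(T₂/T₁)/β.
β = 335° = 5.847 rad.
μ = ln(850/154)/5.847 = ln(5.519)/5.847 = 0.292.

μ ≈ 0.292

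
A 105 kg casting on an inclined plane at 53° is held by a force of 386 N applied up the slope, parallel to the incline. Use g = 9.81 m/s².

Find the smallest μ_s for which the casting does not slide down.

μ_s,min ≈ 0.704

N = m g cos θ = 619.9 N.
Friction must make up the shortfall along the incline: f = m g sin θ − P = 822.6 − 386 = 436.6 N.
At the threshold f = μ_s N, so μ_s,min = 436.6/619.9 = 0.704.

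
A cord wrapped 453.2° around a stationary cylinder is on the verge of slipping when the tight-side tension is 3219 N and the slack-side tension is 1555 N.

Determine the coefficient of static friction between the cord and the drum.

μ ≈ 0.092

T₂/T₁ = e^{μβ} → μ = ln(T₂/T₁)/β.
β = 453.2° = 7.91 rad.
μ = ln(3219/1555)/7.91 = ln(2.07)/7.91 = 0.092.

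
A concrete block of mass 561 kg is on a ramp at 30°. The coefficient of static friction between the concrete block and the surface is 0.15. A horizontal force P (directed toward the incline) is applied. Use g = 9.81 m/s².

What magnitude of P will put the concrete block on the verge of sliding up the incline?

P ≈ 4380 N

At impending motion up the slope, friction acts down-slope at its limit: f = μ_s N.
Perpendicular to the incline: N = m g cos θ + P sin θ.
Along the incline: P cos θ = m g sin θ + μ_s N = m g sin θ + μ_s (m g cos θ + P sin θ).
Solving, P (cos θ − μ_s sin θ) = m g (sin θ + μ_s cos θ), so P = 561×9.81×(sin 30° + 0.15 cos 30°)/(cos 30° − 0.15 sin 30°) = 5500×0.6299/0.791 = 4380 N.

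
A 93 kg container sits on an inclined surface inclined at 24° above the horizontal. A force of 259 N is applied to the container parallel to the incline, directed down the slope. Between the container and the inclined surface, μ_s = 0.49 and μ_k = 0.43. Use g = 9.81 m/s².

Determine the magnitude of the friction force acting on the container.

f ≈ 358 N (up the incline)

Perpendicular to the surface, N = m g cos θ = 93·9.81·cos 24° = 833.5 N.
Parallel to the incline, ΣF = 0 gives f = m g sin θ + P = 371.1 + 259 = 630.1 N (up-slope positive).
The static-friction ceiling is μ_s N = 0.49 × 833.5 = 408.4 N.
Since |630.1| > 408.4 N, static friction cannot hold it; the container slides down the incline and kinetic friction applies: f = μ_k N = 0.43 × 833.5 = 358 N.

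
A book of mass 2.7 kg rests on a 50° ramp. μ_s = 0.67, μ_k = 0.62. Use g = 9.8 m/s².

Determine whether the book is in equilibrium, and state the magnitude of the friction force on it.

f ≈ 10.5 N

N = m g cos θ = 17 N.
Down-slope weight component: m g sin θ = 20.3 N.
μ_s N = 11.4 N.
20.3 > 11.4 N, so it slides; kinetic friction f = μ_k N = 0.62×17 = 10.5 N.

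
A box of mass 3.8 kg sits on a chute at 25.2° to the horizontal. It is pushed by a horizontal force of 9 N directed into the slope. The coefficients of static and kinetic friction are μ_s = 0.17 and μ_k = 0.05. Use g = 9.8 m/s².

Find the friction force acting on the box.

f ≈ 1.88 N (up the incline)

Normal direction: N = m g cos θ + P sin θ = 37.53 N.
Along the incline, the net driving force (taking up-slope positive) is P cos θ − m g sin θ = 8.143 − 15.86 = -7.713 N, so equilibrium requires friction f = 7.713 N (up-slope).
Maximum static friction: μ_s N = 0.17 × 37.53 = 6.38 N.
The required 7.713 N exceeds the static limit, so the box slides down-slope and f = μ_k N = 0.05×37.53 = 1.88 N.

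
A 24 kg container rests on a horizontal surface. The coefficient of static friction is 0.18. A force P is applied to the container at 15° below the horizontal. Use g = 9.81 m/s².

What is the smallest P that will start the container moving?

P ≈ 46.1 N

N = m g + P sin α (the push presses the container into the horizontal surface).
At impending slip, P cos α = μ_s N = μ_s (m g + P sin α).
Solving: P (cos α − μ_s sin α) = μ_s m g → P = 0.18×235/(cos 15° − 0.18 sin 15°) = 42.4/0.9193 = 46.1 N.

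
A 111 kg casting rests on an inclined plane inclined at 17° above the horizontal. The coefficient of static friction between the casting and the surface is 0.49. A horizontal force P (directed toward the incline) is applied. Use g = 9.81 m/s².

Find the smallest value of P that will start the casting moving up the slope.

P ≈ 1020 N

At impending motion up the slope, friction acts down-slope at its limit: f = μ_s N.
Perpendicular to the incline: N = m g cos θ + P sin θ.
Along the incline: P cos θ = m g sin θ + μ_s N = m g sin θ + μ_s (m g cos θ + P sin θ).
Solving, P (cos θ − μ_s sin θ) = m g (sin θ + μ_s cos θ), so P = 111×9.81×(sin 17° + 0.49 cos 17°)/(cos 17° − 0.49 sin 17°) = 1090×0.761/0.813 = 1020 N.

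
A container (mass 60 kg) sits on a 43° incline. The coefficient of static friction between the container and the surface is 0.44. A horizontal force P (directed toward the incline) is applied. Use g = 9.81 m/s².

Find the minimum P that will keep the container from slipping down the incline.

P_min ≈ 206 N

The container tends to slide down (tan θ > μ_s), so at the point of impending slip friction acts up-slope at its limit: f = μ_s N.
Perpendicular to the incline: N = m g cos θ + P sin θ.
Along the incline: P cos θ + μ_s N = m g sin θ, i.e. P cos θ + μ_s (m g cos θ + P sin θ) = m g sin θ.
Solving, P (cos θ + μ_s sin θ) = m g (sin θ − μ_s cos θ), so P = 589×0.3602/1.031 = 206 N.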